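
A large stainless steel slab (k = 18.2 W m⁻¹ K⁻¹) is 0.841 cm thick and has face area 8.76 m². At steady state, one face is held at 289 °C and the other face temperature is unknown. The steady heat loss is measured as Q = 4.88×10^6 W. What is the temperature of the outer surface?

T_out = 31.6 °C

Series resistances:
  R_stainless steel = L/(kA) = 0.00841/(18.2·8.76) = 5.275×10^-5 K/W
ΣR = 5.275×10^-5 K/W
ΔT = Q·ΣR = 4.88×10^6 × 5.275×10^-5 = 257.4 K
Heat flows outward, so T_out = T_in − ΔT = 289 − 257.4 = 31.6 °C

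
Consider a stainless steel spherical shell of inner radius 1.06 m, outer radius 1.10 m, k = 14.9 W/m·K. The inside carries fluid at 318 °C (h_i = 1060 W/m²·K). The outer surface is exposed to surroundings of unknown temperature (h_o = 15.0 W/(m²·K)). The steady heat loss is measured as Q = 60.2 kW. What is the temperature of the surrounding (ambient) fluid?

Series resistances:
  R_conv,in = 1/(4πr²h) = 1/(4π·1.06²·1060) = 6.681×10^-5 K/W
  R_stainless steel = (1/1.06 − 1/1.10)/(4πk) = 0.03431/(4π·14.9) = 1.832×10^-4 K/W
  R_conv,out = 1/(4πr²h) = 1/(4π·1.10²·15.0) = 0.004384 K/W
ΣR = 0.004634 K/W
ΔT = Q·ΣR = 60200 × 0.004634 = 279.0 K
Heat flows outward, so T_out = T_in − ΔT = 318 − 279.0 = 39.0 °C

T_out = 39.0 °C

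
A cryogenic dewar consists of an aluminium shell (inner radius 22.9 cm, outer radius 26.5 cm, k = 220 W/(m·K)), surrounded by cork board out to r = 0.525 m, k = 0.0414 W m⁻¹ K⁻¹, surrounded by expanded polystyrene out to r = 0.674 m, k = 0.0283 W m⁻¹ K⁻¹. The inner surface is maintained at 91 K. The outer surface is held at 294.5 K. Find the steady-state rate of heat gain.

Treat each layer as a resistance in series:
  R_aluminium = (1/0.229 − 1/0.265)/(4πk) = 0.5932/(4π·220) = 2.146×10^-4 K/W
  R_cork board = (1/0.265 − 1/0.525)/(4πk) = 1.869/(4π·0.0414) = 3.592 K/W
  R_expanded polystyrene = (1/0.525 − 1/0.674)/(4πk) = 0.4211/(4π·0.0283) = 1.184 K/W
ΣR = 2.146×10^-4 + 3.592 + 1.184 = 4.776 K/W
Q = ΔT/ΣR = (91 K − 294.5 K)/4.776 = -42.6 W
(Negative Q ⇒ heat flows inward; heat gain = 42.6 W.)

Q = 42.6 W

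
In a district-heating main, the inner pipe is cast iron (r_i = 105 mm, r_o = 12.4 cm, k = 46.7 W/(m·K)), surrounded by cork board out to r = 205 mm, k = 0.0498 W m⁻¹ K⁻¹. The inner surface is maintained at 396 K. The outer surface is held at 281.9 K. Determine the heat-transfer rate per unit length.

Resistance network (inner→outer):
  R'_cast iron = ln(0.124/0.105)/(2πk) = 0.1663/(2π·46.7) = 5.668×10^-4 m·K/W
  R'_cork board = ln(0.205/0.124)/(2πk) = 0.5027/(2π·0.0498) = 1.607 m·K/W
ΣR = 5.668×10^-4 + 1.607 = 1.608 m·K/W
Q' = ΔT/ΣR = (396 K − 281.9 K)/1.608 = 71.0 W/m

Q' = 71.0 W/m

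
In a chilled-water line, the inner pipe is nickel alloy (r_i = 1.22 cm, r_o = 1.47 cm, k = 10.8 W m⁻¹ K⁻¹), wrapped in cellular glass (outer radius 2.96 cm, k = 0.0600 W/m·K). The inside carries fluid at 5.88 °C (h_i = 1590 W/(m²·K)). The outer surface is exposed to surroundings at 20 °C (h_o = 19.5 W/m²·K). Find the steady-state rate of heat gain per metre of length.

Treat each layer as a resistance in series:
  R'_conv,in = 1/(2πr h) = 1/(2π·0.0122·1590) = 0.008205 m·K/W
  R'_nickel alloy = ln(0.0147/0.0122)/(2πk) = 0.1864/(2π·10.8) = 0.002747 m·K/W
  R'_cellular glass = ln(0.0296/0.0147)/(2πk) = 0.6999/(2π·0.0600) = 1.857 m·K/W
  R'_conv,out = 1/(2πr h) = 1/(2π·0.0296·19.5) = 0.2757 m·K/W
ΣR = 0.008205 + 0.002747 + 1.857 + 0.2757 = 2.144 m·K/W
Q' = ΔT/ΣR = (5.88 °C − 20 °C)/2.144 = -6.59 W/m
(Negative Q' ⇒ heat flows inward; heat gain = 6.59 W/m.)

Q' = 6.59 W/m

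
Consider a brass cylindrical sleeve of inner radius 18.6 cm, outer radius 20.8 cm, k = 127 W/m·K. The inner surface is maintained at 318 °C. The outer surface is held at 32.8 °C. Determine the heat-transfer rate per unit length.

Q' = 2040 kW/m

Q' = 2πk·ΔT/ln(r₂/r₁) = 2π × 127 × 285.2 / ln(0.208/0.186) = 2.04×10^6 W/m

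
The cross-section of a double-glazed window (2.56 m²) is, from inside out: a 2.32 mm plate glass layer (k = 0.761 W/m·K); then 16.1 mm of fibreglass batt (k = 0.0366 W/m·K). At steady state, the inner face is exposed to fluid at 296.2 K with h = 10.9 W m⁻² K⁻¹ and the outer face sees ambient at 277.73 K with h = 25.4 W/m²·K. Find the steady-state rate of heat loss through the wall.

Q = 82.4 W

Treat each layer as a resistance in series:
  R_conv,in = 1/(hA) = 1/(10.9·2.56) = 0.03584 K/W
  R_plate glass = L/(kA) = 0.00232/(0.761·2.56) = 0.001191 K/W
  R_fibreglass batt = L/(kA) = 0.0161/(0.0366·2.56) = 0.1718 K/W
  R_conv,out = 1/(hA) = 1/(25.4·2.56) = 0.01538 K/W
ΣR = 0.03584 + 0.001191 + 0.1718 + 0.01538 = 0.2242 K/W
Q = ΔT/ΣR = (296.2 K − 277.73 K)/0.2242 = 82.4 W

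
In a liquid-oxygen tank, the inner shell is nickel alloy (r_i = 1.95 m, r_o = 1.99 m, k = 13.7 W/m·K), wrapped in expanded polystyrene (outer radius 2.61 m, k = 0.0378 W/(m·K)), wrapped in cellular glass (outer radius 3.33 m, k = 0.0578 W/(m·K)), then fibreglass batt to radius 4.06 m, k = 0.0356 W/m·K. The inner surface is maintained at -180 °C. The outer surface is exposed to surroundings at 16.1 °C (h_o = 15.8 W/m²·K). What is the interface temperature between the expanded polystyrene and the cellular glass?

Resistance network (inner→outer):
  R_nickel alloy = (1/1.95 − 1/1.99)/(4πk) = 0.01031/(4π·13.7) = 5.987×10^-5 K/W
  R_expanded polystyrene = (1/1.99 − 1/2.61)/(4πk) = 0.1194/(4π·0.0378) = 0.2513 K/W
  R_cellular glass = (1/2.61 − 1/3.33)/(4πk) = 0.08284/(4π·0.0578) = 0.1141 K/W
  R_fibreglass batt = (1/3.33 − 1/4.06)/(4πk) = 0.05399/(4π·0.0356) = 0.1207 K/W
  R_conv,out = 1/(4πr²h) = 1/(4π·4.06²·15.8) = 3.055×10^-4 K/W
ΣR = 5.987×10^-5 + 0.2513 + 0.1141 + 0.1207 + 3.055×10^-4 = 0.4865 K/W
Q = ΔT/ΣR = (-180 °C − 16.1 °C)/0.4865 = -403.1 W
From the inner boundary to the expanded polystyrene/cellular glass interface, ΣR_partial = 0.2514 K/W.
T_interface = T_in − Q·ΣR_partial = -180 °C − (-403.1)(0.2514) = -78.7 °C

T = -78.7 °C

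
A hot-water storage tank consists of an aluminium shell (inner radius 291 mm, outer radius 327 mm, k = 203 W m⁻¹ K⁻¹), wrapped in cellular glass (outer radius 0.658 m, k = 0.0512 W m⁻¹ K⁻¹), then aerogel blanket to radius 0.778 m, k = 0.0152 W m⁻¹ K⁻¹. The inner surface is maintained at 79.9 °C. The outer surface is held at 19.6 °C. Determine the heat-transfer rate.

Q = 16.7 W

Treat each layer as a resistance in series:
  R_aluminium = (1/0.291 − 1/0.327)/(4πk) = 0.3783/(4π·203) = 1.483×10^-4 K/W
  R_cellular glass = (1/0.327 − 1/0.658)/(4πk) = 1.538/(4π·0.0512) = 2.391 K/W
  R_aerogel blanket = (1/0.658 − 1/0.778)/(4πk) = 0.2344/(4π·0.0152) = 1.227 K/W
ΣR = 1.483×10^-4 + 2.391 + 1.227 = 3.618 K/W
Q = ΔT/ΣR = (79.9 °C − 19.6 °C)/3.618 = 16.7 W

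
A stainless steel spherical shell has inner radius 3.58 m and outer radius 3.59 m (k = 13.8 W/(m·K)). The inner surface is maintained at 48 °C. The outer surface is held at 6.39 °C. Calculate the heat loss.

Q = 4πk·ΔT/(1/r₁ − 1/r₂) = 4π × 13.8 × 41.61 / (1/3.58 − 1/3.59) = 9.27×10^6 W

Q = 9270 kW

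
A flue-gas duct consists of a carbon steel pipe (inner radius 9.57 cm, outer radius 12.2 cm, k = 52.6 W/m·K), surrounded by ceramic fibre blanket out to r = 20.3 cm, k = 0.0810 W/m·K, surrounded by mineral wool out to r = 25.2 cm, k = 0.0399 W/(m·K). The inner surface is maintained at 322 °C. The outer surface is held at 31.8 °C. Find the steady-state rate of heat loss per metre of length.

Q' = 156 W/m

Treat each layer as a resistance in series:
  R'_carbon steel = ln(0.122/0.0957)/(2πk) = 0.2428/(2π·52.6) = 7.347×10^-4 m·K/W
  R'_ceramic fibre blanket = ln(0.203/0.122)/(2πk) = 0.5092/(2π·0.0810) = 1.000 m·K/W
  R'_mineral wool = ln(0.252/0.203)/(2πk) = 0.2162/(2π·0.0399) = 0.8625 m·K/W
ΣR = 7.347×10^-4 + 1.000 + 0.8625 = 1.863 m·K/W
Q' = ΔT/ΣR = (322 °C − 31.8 °C)/1.863 = 156 W/m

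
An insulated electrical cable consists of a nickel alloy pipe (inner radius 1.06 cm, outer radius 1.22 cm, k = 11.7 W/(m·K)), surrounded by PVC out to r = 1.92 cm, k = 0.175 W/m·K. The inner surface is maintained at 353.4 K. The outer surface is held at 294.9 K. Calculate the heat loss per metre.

Series thermal resistances, inner to outer:
  R'_nickel alloy = ln(0.0122/0.0106)/(2πk) = 0.1406/(2π·11.7) = 0.001912 m·K/W
  R'_PVC = ln(0.0192/0.0122)/(2πk) = 0.4535/(2π·0.175) = 0.4124 m·K/W
ΣR = 0.001912 + 0.4124 = 0.4143 m·K/W
Q' = ΔT/ΣR = (353.4 K − 294.9 K)/0.4143 = 141 W/m

Q' = 141 W/m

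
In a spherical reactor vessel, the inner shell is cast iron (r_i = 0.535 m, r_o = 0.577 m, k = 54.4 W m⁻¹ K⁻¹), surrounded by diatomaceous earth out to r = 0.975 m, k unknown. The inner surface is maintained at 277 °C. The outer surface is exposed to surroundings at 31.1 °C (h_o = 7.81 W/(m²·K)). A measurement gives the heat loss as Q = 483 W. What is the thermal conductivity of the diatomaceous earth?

k = 0.113 W/m·K

ΣR = ΔT/Q = |277 − 31.1|/483 = 0.5091 K/W
Known resistances:
  R_cast iron = (1/0.535 − 1/0.577)/(4πk) = 0.1361/(4π·54.4) = 1.990×10^-4 K/W
  R_conv,out = 1/(4πr²h) = 1/(4π·0.975²·7.81) = 0.01072 K/W
R_diatomaceous earth = ΣR − ΣR_known = 0.5091 − 0.01092 = 0.4982 K/W
(1/r₁−1/r₂)/(4πk) = 0.4982 ⇒ k = 0.7075/(4π·0.4982) = 0.113 W/m·K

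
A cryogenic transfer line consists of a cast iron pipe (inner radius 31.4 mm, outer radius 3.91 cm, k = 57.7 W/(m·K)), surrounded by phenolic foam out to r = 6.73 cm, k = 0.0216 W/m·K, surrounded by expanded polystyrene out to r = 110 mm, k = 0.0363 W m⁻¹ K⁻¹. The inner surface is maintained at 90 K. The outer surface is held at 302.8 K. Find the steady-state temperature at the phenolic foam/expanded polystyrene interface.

T = 228.3 K

Series thermal resistances, inner to outer:
  R'_cast iron = ln(0.0391/0.0314)/(2πk) = 0.2193/(2π·57.7) = 6.049×10^-4 m·K/W
  R'_phenolic foam = ln(0.0673/0.0391)/(2πk) = 0.5430/(2π·0.0216) = 4.001 m·K/W
  R'_expanded polystyrene = ln(0.110/0.0673)/(2πk) = 0.4913/(2π·0.0363) = 2.154 m·K/W
ΣR = 6.049×10^-4 + 4.001 + 2.154 = 6.156 m·K/W
Q' = ΔT/ΣR = (90 K − 302.8 K)/6.156 = -34.57 W/m
From the inner boundary to the phenolic foam/expanded polystyrene interface, ΣR_partial = 4.002 m·K/W.
T_interface = T_in − Q'·ΣR_partial = 90 K − (-34.57)(4.002) = 228.3 K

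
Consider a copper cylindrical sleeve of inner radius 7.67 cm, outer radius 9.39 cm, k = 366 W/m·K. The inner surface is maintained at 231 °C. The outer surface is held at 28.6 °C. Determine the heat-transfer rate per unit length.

Q' = 2.30×10^6 W/m

Q' = 2πk·ΔT/ln(r₂/r₁) = 2π × 366 × 202.4 / ln(0.0939/0.0767) = 2.30×10^6 W/m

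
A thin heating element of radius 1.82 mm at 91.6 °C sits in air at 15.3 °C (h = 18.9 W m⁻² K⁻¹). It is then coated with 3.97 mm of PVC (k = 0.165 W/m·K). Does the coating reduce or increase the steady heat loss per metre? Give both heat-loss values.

Critical radius for a cylinder: r_cr = k/h = 0.00873 m = 0.873 cm.
Outer radius after coating: r₂ = 0.00182 + 0.00397 = 0.00579 m.
Since r₁ < r_cr and r₂ ≤ r_cr, the coating moves toward the maximum at r_cr — heat loss rises.
Bare: R = 1/(2πr₁h) = 4.627 m·K/W; Q = 76.3/4.627 = 16.5 W/m.
Coated: R = R_cond + R_conv = 2.571 m·K/W; Q = 76.3/2.571 = 29.7 W/m.

increases: 16.5 → 29.7 W/m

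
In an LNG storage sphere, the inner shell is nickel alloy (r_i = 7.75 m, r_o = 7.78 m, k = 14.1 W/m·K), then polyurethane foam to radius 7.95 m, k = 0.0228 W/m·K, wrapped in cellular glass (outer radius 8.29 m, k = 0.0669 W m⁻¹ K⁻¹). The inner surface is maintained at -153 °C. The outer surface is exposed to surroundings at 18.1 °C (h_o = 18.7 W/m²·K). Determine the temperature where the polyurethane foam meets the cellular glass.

Treat each layer as a resistance in series:
  R_nickel alloy = (1/7.75 − 1/7.78)/(4πk) = 4.976×10^-4/(4π·14.1) = 2.808×10^-6 K/W
  R_polyurethane foam = (1/7.78 − 1/7.95)/(4πk) = 0.002749/(4π·0.0228) = 0.009593 K/W
  R_cellular glass = (1/7.95 − 1/8.29)/(4πk) = 0.005159/(4π·0.0669) = 0.006137 K/W
  R_conv,out = 1/(4πr²h) = 1/(4π·8.29²·18.7) = 6.192×10^-5 K/W
ΣR = 2.808×10^-6 + 0.009593 + 0.006137 + 6.192×10^-5 = 0.01579 K/W
Q = ΔT/ΣR = (-153 °C − 18.1 °C)/0.01579 = -10840 W
From the inner boundary to the polyurethane foam/cellular glass interface, ΣR_partial = 0.009596 K/W.
T_interface = T_in − Q·ΣR_partial = -153 °C − (-10840)(0.009596) = -49.0 °C

T = -49.0 °C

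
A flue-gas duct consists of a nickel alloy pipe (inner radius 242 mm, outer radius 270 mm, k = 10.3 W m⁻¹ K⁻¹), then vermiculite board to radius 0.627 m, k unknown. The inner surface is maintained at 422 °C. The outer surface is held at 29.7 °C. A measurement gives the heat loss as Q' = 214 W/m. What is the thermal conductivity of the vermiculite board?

ΣR = ΔT/Q' = |422 − 29.7|/214 = 1.833 m·K/W
Known resistances:
  R'_nickel alloy = ln(0.270/0.242)/(2πk) = 0.1095/(2π·10.3) = 0.001692 m·K/W
R_vermiculite board = ΣR − ΣR_known = 1.833 − 0.001692 = 1.831 m·K/W
ln(r₂/r₁)/(2πk) = 1.831 ⇒ k = 0.8425/(2π·1.831) = 0.0732 W/m·K

k = 0.0732 W/m·K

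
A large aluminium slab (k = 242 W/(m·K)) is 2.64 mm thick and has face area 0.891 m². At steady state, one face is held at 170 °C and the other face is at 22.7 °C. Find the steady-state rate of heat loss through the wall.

Q = kA·ΔT/L = 242 × 0.891 × |170 °C − 22.7 °C| / 0.00264 = 1.20×10^7 W

Q = 12000 kW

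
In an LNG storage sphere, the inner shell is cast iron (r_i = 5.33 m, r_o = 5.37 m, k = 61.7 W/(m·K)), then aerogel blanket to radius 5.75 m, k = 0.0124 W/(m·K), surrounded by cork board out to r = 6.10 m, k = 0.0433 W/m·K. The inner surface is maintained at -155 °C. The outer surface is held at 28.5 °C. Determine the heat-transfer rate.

Q = 1890 W

Treat each layer as a resistance in series:
  R_cast iron = (1/5.33 − 1/5.37)/(4πk) = 0.001398/(4π·61.7) = 1.802×10^-6 K/W
  R_aerogel blanket = (1/5.37 − 1/5.75)/(4πk) = 0.01231/(4π·0.0124) = 0.07898 K/W
  R_cork board = (1/5.75 − 1/6.10)/(4πk) = 0.009979/(4π·0.0433) = 0.01834 K/W
ΣR = 1.802×10^-6 + 0.07898 + 0.01834 = 0.09732 K/W
Q = ΔT/ΣR = (-155 °C − 28.5 °C)/0.09732 = -1890 W
(Negative Q ⇒ heat flows inward; heat gain = 1890 W.)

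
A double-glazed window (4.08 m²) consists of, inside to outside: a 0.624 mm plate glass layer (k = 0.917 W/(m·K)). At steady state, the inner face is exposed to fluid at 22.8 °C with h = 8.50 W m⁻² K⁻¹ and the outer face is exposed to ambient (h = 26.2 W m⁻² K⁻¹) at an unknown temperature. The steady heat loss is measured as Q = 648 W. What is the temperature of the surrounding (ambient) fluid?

Series resistances:
  R_conv,in = 1/(hA) = 1/(8.50·4.08) = 0.02884 K/W
  R_plate glass = L/(kA) = 6.24×10^-4/(0.917·4.08) = 1.668×10^-4 K/W
  R_conv,out = 1/(hA) = 1/(26.2·4.08) = 0.009355 K/W
ΣR = 0.03836 K/W
ΔT = Q·ΣR = 648 × 0.03836 = 24.86 K
Heat flows outward, so T_out = T_in − ΔT = 22.8 − 24.86 = -2.06 °C

T_out = -2.06 °C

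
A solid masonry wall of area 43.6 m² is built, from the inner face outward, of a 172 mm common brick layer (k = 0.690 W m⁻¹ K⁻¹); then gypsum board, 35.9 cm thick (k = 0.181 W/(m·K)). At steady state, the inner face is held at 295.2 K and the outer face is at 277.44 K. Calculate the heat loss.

Series thermal resistances, inner to outer:
  R_common brick = L/(kA) = 0.172/(0.690·43.6) = 0.005717 K/W
  R_gypsum board = L/(kA) = 0.359/(0.181·43.6) = 0.04549 K/W
ΣR = 0.005717 + 0.04549 = 0.05121 K/W
Q = ΔT/ΣR = (295.2 K − 277.44 K)/0.05121 = 347 W

Q = 347 W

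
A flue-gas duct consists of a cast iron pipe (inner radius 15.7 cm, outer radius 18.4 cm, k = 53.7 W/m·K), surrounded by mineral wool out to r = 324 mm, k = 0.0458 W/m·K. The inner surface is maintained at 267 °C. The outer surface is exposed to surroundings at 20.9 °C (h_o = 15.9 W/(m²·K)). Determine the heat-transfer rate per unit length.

Series thermal resistances, inner to outer:
  R'_cast iron = ln(0.184/0.157)/(2πk) = 0.1587/(2π·53.7) = 4.703×10^-4 m·K/W
  R'_mineral wool = ln(0.324/0.184)/(2πk) = 0.5658/(2π·0.0458) = 1.966 m·K/W
  R'_conv,out = 1/(2πr h) = 1/(2π·0.324·15.9) = 0.03089 m·K/W
ΣR = 4.703×10^-4 + 1.966 + 0.03089 = 1.997 m·K/W
Q' = ΔT/ΣR = (267 °C − 20.9 °C)/1.997 = 123 W/m

Q' = 123 W/m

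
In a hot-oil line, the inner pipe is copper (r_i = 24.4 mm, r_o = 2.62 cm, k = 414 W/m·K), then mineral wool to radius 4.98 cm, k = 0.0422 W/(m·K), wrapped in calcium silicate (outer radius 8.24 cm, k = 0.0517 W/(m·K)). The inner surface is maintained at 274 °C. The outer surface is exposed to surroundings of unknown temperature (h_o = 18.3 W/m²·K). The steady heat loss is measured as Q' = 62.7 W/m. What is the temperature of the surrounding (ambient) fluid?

Series resistances:
  R'_copper = ln(0.0262/0.0244)/(2πk) = 0.07118/(2π·414) = 2.736×10^-5 m·K/W
  R'_mineral wool = ln(0.0498/0.0262)/(2πk) = 0.6423/(2π·0.0422) = 2.422 m·K/W
  R'_calcium silicate = ln(0.0824/0.0498)/(2πk) = 0.5036/(2π·0.0517) = 1.550 m·K/W
  R'_conv,out = 1/(2πr h) = 1/(2π·0.0824·18.3) = 0.1055 m·K/W
ΣR = 4.078 m·K/W
ΔT = Q'·ΣR = 62.7 × 4.078 = 255.7 K
Heat flows outward, so T_out = T_in − ΔT = 274 − 255.7 = 18.3 °C

T_out = 18.3 °C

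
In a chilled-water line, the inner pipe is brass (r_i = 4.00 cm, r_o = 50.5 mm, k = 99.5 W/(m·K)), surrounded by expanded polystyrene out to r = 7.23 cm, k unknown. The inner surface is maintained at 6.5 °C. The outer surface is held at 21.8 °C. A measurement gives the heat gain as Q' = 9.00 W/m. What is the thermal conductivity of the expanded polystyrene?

k = 0.0336 W/m·K

ΣR = ΔT/Q' = |6.5 − 21.8|/9.00 = 1.700 m·K/W
Known resistances:
  R'_brass = ln(0.0505/0.0400)/(2πk) = 0.2331/(2π·99.5) = 3.728×10^-4 m·K/W
R_expanded polystyrene = ΣR − ΣR_known = 1.700 − 3.728×10^-4 = 1.700 m·K/W
ln(r₂/r₁)/(2πk) = 1.700 ⇒ k = 0.3589/(2π·1.700) = 0.0336 W/m·K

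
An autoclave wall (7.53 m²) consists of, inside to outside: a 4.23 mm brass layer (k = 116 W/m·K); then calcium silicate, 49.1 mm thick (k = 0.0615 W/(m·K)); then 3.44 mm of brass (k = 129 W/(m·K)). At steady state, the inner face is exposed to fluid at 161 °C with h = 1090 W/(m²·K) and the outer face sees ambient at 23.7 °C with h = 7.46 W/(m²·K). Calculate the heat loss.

Series thermal resistances, inner to outer:
  R_conv,in = 1/(hA) = 1/(1090·7.53) = 1.218×10^-4 K/W
  R_brass = L/(kA) = 0.00423/(116·7.53) = 4.843×10^-6 K/W
  R_calcium silicate = L/(kA) = 0.0491/(0.0615·7.53) = 0.1060 K/W
  R_brass = L/(kA) = 0.00344/(129·7.53) = 3.541×10^-6 K/W
  R_conv,out = 1/(hA) = 1/(7.46·7.53) = 0.01780 K/W
ΣR = 1.218×10^-4 + 4.843×10^-6 + 0.1060 + 3.541×10^-6 + 0.01780 = 0.1239 K/W
Q = ΔT/ΣR = (161 °C − 23.7 °C)/0.1239 = 1110 W

Q = 1110 W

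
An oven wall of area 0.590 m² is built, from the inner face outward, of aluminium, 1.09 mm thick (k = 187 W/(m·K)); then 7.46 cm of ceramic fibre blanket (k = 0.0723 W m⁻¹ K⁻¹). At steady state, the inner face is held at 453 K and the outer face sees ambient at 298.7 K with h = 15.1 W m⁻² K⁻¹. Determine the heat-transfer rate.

Q = 82.9 W

Resistance network (inner→outer):
  R_aluminium = L/(kA) = 0.00109/(187·0.590) = 9.879×10^-6 K/W
  R_ceramic fibre blanket = L/(kA) = 0.0746/(0.0723·0.590) = 1.749 K/W
  R_conv,out = 1/(hA) = 1/(15.1·0.590) = 0.1122 K/W
ΣR = 9.879×10^-6 + 1.749 + 0.1122 = 1.861 K/W
Q = ΔT/ΣR = (453 K − 298.7 K)/1.861 = 82.9 W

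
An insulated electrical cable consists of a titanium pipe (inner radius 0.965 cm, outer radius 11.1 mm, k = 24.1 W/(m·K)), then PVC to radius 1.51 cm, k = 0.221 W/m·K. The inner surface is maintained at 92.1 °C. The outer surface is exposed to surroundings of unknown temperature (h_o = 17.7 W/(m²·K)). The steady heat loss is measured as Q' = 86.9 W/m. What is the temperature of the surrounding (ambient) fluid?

T_out = 21.0 °C

Sum the resistances:
  R'_titanium = ln(0.0111/0.00965)/(2πk) = 0.1400/(2π·24.1) = 9.245×10^-4 m·K/W
  R'_PVC = ln(0.0151/0.0111)/(2πk) = 0.3077/(2π·0.221) = 0.2216 m·K/W
  R'_conv,out = 1/(2πr h) = 1/(2π·0.0151·17.7) = 0.5955 m·K/W
ΣR = 0.8180 m·K/W
ΔT = Q'·ΣR = 86.9 × 0.8180 = 71.08 K
Heat flows outward, so T_out = T_in − ΔT = 92.1 − 71.08 = 21.0 °C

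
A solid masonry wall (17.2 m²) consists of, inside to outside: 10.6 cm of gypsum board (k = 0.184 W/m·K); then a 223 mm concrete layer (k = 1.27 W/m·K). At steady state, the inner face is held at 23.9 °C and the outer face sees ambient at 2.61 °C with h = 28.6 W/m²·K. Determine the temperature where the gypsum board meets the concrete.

T = 8.31 °C

Treat each layer as a resistance in series:
  R_gypsum board = L/(kA) = 0.106/(0.184·17.2) = 0.03349 K/W
  R_concrete = L/(kA) = 0.223/(1.27·17.2) = 0.01021 K/W
  R_conv,out = 1/(hA) = 1/(28.6·17.2) = 0.002033 K/W
ΣR = 0.03349 + 0.01021 + 0.002033 = 0.04573 K/W
Q = ΔT/ΣR = (23.9 °C − 2.61 °C)/0.04573 = 465.6 W
From the inner boundary to the gypsum board/concrete interface, ΣR_partial = 0.03349 K/W.
T_interface = T_in − Q·ΣR_partial = 23.9 °C − (465.6)(0.03349) = 8.31 °C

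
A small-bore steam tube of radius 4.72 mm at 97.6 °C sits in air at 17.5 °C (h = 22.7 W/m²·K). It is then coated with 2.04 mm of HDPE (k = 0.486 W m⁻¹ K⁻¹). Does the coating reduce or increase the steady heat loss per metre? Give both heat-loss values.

increases: 53.9 → 69.4 W/m

Critical radius for a cylinder: r_cr = k/h = 0.0214 m = 2.14 cm.
Outer radius after coating: r₂ = 0.00472 + 0.00204 = 0.00676 m.
Since r₁ < r_cr and r₂ ≤ r_cr, the coating moves toward the maximum at r_cr — heat loss rises.
Bare: R = 1/(2πr₁h) = 1.485 m·K/W; Q = 80.1/1.485 = 53.9 W/m.
Coated: R = R_cond + R_conv = 1.155 m·K/W; Q = 80.1/1.155 = 69.4 W/m.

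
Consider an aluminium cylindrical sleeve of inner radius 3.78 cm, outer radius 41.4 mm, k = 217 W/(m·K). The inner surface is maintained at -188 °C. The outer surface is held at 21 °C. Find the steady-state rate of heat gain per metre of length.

Q' = 3130 kW/m

Q' = 2πk·ΔT/ln(r₂/r₁) = 2π × 217 × 209 / ln(0.0414/0.0378) = 3.13×10^6 W/m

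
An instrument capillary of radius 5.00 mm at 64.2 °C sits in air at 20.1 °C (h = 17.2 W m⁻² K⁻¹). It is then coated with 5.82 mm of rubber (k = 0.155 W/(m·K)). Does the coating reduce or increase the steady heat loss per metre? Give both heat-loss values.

Critical radius for a cylinder: r_cr = k/h = 0.00901 m = 0.901 cm.
Outer radius after coating: r₂ = 0.00500 + 0.00582 = 0.01082 m.
r₁ < r_cr < r₂: heat loss rises to a maximum at r_cr then falls. Whether the coating helps depends on whether Q(r₂) has dropped back below Q(r₁).
Bare: R = 1/(2πr₁h) = 1.851 m·K/W; Q = 44.1/1.851 = 23.8 W/m.
Coated: R = R_cond + R_conv = 1.648 m·K/W; Q = 44.1/1.648 = 26.8 W/m.

increases: 23.8 → 26.8 W/m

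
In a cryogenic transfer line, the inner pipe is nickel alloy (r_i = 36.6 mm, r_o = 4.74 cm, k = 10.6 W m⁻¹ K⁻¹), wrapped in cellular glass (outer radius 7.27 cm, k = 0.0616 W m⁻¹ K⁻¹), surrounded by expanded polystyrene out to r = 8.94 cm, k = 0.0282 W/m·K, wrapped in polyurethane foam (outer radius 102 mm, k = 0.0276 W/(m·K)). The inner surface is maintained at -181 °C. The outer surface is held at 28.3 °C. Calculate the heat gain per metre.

Resistance network (inner→outer):
  R'_nickel alloy = ln(0.0474/0.0366)/(2πk) = 0.2586/(2π·10.6) = 0.003882 m·K/W
  R'_cellular glass = ln(0.0727/0.0474)/(2πk) = 0.4277/(2π·0.0616) = 1.105 m·K/W
  R'_expanded polystyrene = ln(0.0894/0.0727)/(2πk) = 0.2068/(2π·0.0282) = 1.167 m·K/W
  R'_polyurethane foam = ln(0.102/0.0894)/(2πk) = 0.1319/(2π·0.0276) = 0.7603 m·K/W
ΣR = 0.003882 + 1.105 + 1.167 + 0.7603 = 3.036 m·K/W
Q' = ΔT/ΣR = (-181 °C − 28.3 °C)/3.036 = -68.9 W/m
(Negative Q' ⇒ heat flows inward; heat gain = 68.9 W/m.)

Q' = 68.9 W/m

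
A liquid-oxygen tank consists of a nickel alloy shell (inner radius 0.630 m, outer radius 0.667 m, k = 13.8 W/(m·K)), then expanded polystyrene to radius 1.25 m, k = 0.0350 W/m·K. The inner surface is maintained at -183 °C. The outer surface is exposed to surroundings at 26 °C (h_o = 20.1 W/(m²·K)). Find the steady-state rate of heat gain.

Q = 131 W

Resistance network (inner→outer):
  R_nickel alloy = (1/0.630 − 1/0.667)/(4πk) = 0.08805/(4π·13.8) = 5.077×10^-4 K/W
  R_expanded polystyrene = (1/0.667 − 1/1.25)/(4πk) = 0.6993/(4π·0.0350) = 1.590 K/W
  R_conv,out = 1/(4πr²h) = 1/(4π·1.25²·20.1) = 0.002534 K/W
ΣR = 5.077×10^-4 + 1.590 + 0.002534 = 1.593 K/W
Q = ΔT/ΣR = (-183 °C − 26 °C)/1.593 = -131 W
(Negative Q ⇒ heat flows inward; heat gain = 131 W.)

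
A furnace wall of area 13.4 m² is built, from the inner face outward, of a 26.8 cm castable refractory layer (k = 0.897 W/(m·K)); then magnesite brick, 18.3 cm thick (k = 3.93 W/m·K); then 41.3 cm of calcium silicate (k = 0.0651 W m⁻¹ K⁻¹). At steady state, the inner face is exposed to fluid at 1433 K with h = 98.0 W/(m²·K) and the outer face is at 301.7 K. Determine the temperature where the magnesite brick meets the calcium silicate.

Resistance network (inner→outer):
  R_conv,in = 1/(hA) = 1/(98.0·13.4) = 7.615×10^-4 K/W
  R_castable refractory = L/(kA) = 0.268/(0.897·13.4) = 0.02230 K/W
  R_magnesite brick = L/(kA) = 0.183/(3.93·13.4) = 0.003475 K/W
  R_calcium silicate = L/(kA) = 0.413/(0.0651·13.4) = 0.4734 K/W
ΣR = 7.615×10^-4 + 0.02230 + 0.003475 + 0.4734 = 0.4999 K/W
Q = ΔT/ΣR = (1433 K − 301.7 K)/0.4999 = 2263 W
From the inner boundary to the magnesite brick/calcium silicate interface, ΣR_partial = 0.02654 K/W.
T_interface = T_in − Q·ΣR_partial = 1433 K − (2263)(0.02654) = 1373 K

T = 1373 K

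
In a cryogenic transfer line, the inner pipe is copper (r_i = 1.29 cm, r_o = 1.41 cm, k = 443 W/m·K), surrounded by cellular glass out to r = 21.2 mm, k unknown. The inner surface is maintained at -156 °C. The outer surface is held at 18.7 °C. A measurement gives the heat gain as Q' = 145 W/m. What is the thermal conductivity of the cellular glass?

ΣR = ΔT/Q' = |-156 − 18.7|/145 = 1.205 m·K/W
Known resistances:
  R'_copper = ln(0.0141/0.0129)/(2πk) = 0.08895/(2π·443) = 3.196×10^-5 m·K/W
R_cellular glass = ΣR − ΣR_known = 1.205 − 3.196×10^-5 = 1.205 m·K/W
ln(r₂/r₁)/(2πk) = 1.205 ⇒ k = 0.4078/(2π·1.205) = 0.0539 W/m·K

k = 0.0539 W/m·K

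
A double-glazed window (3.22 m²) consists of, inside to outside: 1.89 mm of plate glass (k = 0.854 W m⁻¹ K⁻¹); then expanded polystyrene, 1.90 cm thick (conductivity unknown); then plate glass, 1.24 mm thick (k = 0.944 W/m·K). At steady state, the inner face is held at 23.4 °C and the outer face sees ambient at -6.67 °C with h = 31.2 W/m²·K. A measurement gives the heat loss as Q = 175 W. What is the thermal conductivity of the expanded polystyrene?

ΣR = ΔT/Q = |23.4 − -6.67|/175 = 0.1718 K/W
Known resistances:
  R_plate glass = L/(kA) = 0.00189/(0.854·3.22) = 6.873×10^-4 K/W
  R_plate glass = L/(kA) = 0.00124/(0.944·3.22) = 4.079×10^-4 K/W
  R_conv,out = 1/(hA) = 1/(31.2·3.22) = 0.009954 K/W
R_expanded polystyrene = ΣR − ΣR_known = 0.1718 − 0.01105 = 0.1608 K/W
L/(kA) = 0.1608 ⇒ k = 0.0190/(0.1608·3.22) = 0.0367 W/m·K

k = 0.0367 W/m·K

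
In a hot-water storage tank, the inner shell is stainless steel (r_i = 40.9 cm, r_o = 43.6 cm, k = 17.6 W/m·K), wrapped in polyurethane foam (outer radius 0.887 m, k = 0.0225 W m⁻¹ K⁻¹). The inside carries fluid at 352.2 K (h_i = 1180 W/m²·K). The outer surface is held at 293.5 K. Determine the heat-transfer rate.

Resistance network (inner→outer):
  R_conv,in = 1/(4πr²h) = 1/(4π·0.409²·1180) = 4.031×10^-4 K/W
  R_stainless steel = (1/0.409 − 1/0.436)/(4πk) = 0.1514/(4π·17.6) = 6.846×10^-4 K/W
  R_polyurethane foam = (1/0.436 − 1/0.887)/(4πk) = 1.166/(4π·0.0225) = 4.125 K/W
ΣR = 4.031×10^-4 + 6.846×10^-4 + 4.125 = 4.126 K/W
Q = ΔT/ΣR = (352.2 K − 293.5 K)/4.126 = 14.2 W

Q = 14.2 W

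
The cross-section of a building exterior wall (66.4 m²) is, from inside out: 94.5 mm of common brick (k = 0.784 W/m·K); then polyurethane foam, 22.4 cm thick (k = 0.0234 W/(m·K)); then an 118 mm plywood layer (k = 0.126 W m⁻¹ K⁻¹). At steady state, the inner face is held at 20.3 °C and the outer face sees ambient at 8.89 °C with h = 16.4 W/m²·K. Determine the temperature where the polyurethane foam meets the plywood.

T = 9.95 °C

Series thermal resistances, inner to outer:
  R_common brick = L/(kA) = 0.0945/(0.784·66.4) = 0.001815 K/W
  R_polyurethane foam = L/(kA) = 0.224/(0.0234·66.4) = 0.1442 K/W
  R_plywood = L/(kA) = 0.118/(0.126·66.4) = 0.01410 K/W
  R_conv,out = 1/(hA) = 1/(16.4·66.4) = 9.183×10^-4 K/W
ΣR = 0.001815 + 0.1442 + 0.01410 + 9.183×10^-4 = 0.1610 K/W
Q = ΔT/ΣR = (20.3 °C − 8.89 °C)/0.1610 = 70.87 W
From the inner boundary to the polyurethane foam/plywood interface, ΣR_partial = 0.1460 K/W.
T_interface = T_in − Q·ΣR_partial = 20.3 °C − (70.87)(0.1460) = 9.95 °C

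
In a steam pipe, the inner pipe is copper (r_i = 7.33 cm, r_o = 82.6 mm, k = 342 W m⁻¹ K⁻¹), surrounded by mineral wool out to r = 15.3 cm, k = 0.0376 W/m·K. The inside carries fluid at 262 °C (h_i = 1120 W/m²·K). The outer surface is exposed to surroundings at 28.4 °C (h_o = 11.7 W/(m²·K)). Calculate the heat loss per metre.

Q' = 86.5 W/m

Treat each layer as a resistance in series:
  R'_conv,in = 1/(2πr h) = 1/(2π·0.0733·1120) = 0.001939 m·K/W
  R'_copper = ln(0.0826/0.0733)/(2πk) = 0.1194/(2π·342) = 5.559×10^-5 m·K/W
  R'_mineral wool = ln(0.153/0.0826)/(2πk) = 0.6164/(2π·0.0376) = 2.609 m·K/W
  R'_conv,out = 1/(2πr h) = 1/(2π·0.153·11.7) = 0.08891 m·K/W
ΣR = 0.001939 + 5.559×10^-5 + 2.609 + 0.08891 = 2.700 m·K/W
Q' = ΔT/ΣR = (262 °C − 28.4 °C)/2.700 = 86.5 W/m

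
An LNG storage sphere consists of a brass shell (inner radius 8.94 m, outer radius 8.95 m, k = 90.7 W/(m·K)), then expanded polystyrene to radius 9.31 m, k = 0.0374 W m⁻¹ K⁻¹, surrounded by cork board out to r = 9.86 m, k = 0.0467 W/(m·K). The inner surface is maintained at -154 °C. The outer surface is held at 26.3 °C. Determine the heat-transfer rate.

Series thermal resistances, inner to outer:
  R_brass = (1/8.94 − 1/8.95)/(4πk) = 1.250×10^-4/(4π·90.7) = 1.097×10^-7 K/W
  R_expanded polystyrene = (1/8.95 − 1/9.31)/(4πk) = 0.004320/(4π·0.0374) = 0.009193 K/W
  R_cork board = (1/9.31 − 1/9.86)/(4πk) = 0.005992/(4π·0.0467) = 0.01021 K/W
ΣR = 1.097×10^-7 + 0.009193 + 0.01021 = 0.01940 K/W
Q = ΔT/ΣR = (-154 °C − 26.3 °C)/0.01940 = -9290 W
(Negative Q ⇒ heat flows inward; heat gain = 9290 W.)

Q = 9290 W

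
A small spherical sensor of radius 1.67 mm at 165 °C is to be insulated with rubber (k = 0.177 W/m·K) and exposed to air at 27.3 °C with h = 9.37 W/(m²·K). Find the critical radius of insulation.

r_cr = 3.78 cm

For a sphere, r_cr = 2k_ins/h = 2·0.177/9.37 = 0.0378 m = 3.78 cm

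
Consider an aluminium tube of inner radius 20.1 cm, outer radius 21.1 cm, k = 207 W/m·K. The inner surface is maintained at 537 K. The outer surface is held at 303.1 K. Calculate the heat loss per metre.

Q' = 2πk·ΔT/ln(r₂/r₁) = 2π × 207 × 233.9 / ln(0.211/0.201) = 6.27×10^6 W/m

Q' = 6270 kW/m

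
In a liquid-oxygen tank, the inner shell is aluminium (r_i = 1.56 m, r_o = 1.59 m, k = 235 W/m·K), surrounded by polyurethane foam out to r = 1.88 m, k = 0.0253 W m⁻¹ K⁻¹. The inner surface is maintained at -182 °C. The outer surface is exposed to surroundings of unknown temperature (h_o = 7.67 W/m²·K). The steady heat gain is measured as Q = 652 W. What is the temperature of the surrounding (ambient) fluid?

T_out = 18.9 °C

Sum the resistances:
  R_aluminium = (1/1.56 − 1/1.59)/(4πk) = 0.01209/(4π·235) = 4.096×10^-6 K/W
  R_polyurethane foam = (1/1.59 − 1/1.88)/(4πk) = 0.09702/(4π·0.0253) = 0.3051 K/W
  R_conv,out = 1/(4πr²h) = 1/(4π·1.88²·7.67) = 0.002935 K/W
ΣR = 0.3081 K/W
ΔT = Q·ΣR = 652 × 0.3081 = 200.9 K
Heat flows inward, so T_out = T_in + ΔT = -182 + 200.9 = 18.9 °C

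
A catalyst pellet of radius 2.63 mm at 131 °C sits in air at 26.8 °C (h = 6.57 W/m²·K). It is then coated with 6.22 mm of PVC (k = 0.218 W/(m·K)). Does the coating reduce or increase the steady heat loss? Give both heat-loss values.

Critical radius for a sphere: r_cr = 2k/h = 0.0664 m = 6.64 cm.
Outer radius after coating: r₂ = 0.00263 + 0.00622 = 0.00885 m.
Since r₁ < r_cr and r₂ ≤ r_cr, the coating moves toward the maximum at r_cr — heat loss rises.
Bare: R = 1/(4πr₁²h) = 1751 K/W; Q = 104.2/1751 = 0.0595 W.
Coated: R = R_cond + R_conv = 252.2 K/W; Q = 104.2/252.2 = 0.413 W.

increases: 0.0595 → 0.413 W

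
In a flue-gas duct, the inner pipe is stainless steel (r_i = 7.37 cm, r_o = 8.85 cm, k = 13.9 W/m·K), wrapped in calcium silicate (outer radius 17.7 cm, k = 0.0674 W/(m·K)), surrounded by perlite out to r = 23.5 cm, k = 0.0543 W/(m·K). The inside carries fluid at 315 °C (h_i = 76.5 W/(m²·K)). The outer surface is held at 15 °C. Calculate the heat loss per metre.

Q' = 120 W/m

Series thermal resistances, inner to outer:
  R'_conv,in = 1/(2πr h) = 1/(2π·0.0737·76.5) = 0.02823 m·K/W
  R'_stainless steel = ln(0.0885/0.0737)/(2πk) = 0.1830/(2π·13.9) = 0.002095 m·K/W
  R'_calcium silicate = ln(0.177/0.0885)/(2πk) = 0.6931/(2π·0.0674) = 1.637 m·K/W
  R'_perlite = ln(0.235/0.177)/(2πk) = 0.2834/(2π·0.0543) = 0.8308 m·K/W
ΣR = 0.02823 + 0.002095 + 1.637 + 0.8308 = 2.498 m·K/W
Q' = ΔT/ΣR = (315 °C − 15 °C)/2.498 = 120 W/m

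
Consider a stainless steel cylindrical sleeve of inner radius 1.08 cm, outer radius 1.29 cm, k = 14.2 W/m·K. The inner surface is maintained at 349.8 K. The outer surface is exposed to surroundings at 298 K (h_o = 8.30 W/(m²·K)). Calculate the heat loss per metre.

Q' = 34.8 W/m

Resistance network (inner→outer):
  R'_stainless steel = ln(0.0129/0.0108)/(2πk) = 0.1777/(2π·14.2) = 0.001991 m·K/W
  R'_conv,out = 1/(2πr h) = 1/(2π·0.0129·8.30) = 1.486 m·K/W
ΣR = 0.001991 + 1.486 = 1.488 m·K/W
Q' = ΔT/ΣR = (349.8 K − 298 K)/1.488 = 34.8 W/m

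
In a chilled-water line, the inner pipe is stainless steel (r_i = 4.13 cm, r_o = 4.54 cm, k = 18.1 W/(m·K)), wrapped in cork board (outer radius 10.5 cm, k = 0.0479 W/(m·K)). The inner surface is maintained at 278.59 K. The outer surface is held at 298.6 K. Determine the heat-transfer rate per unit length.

Q' = 7.18 W/m

Resistance network (inner→outer):
  R'_stainless steel = ln(0.0454/0.0413)/(2πk) = 0.09465/(2π·18.1) = 8.323×10^-4 m·K/W
  R'_cork board = ln(0.105/0.0454)/(2πk) = 0.8384/(2π·0.0479) = 2.786 m·K/W
ΣR = 8.323×10^-4 + 2.786 = 2.787 m·K/W
Q' = ΔT/ΣR = (278.59 K − 298.6 K)/2.787 = -7.18 W/m
(Negative Q' ⇒ heat flows inward; heat gain = 7.18 W/m.)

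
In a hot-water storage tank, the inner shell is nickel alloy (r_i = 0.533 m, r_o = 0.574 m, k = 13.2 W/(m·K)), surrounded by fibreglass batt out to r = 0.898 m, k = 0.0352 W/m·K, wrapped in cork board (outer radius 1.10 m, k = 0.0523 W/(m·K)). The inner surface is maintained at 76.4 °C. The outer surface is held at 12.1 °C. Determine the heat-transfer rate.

Resistance network (inner→outer):
  R_nickel alloy = (1/0.533 − 1/0.574)/(4πk) = 0.1340/(4π·13.2) = 8.079×10^-4 K/W
  R_fibreglass batt = (1/0.574 − 1/0.898)/(4πk) = 0.6286/(4π·0.0352) = 1.421 K/W
  R_cork board = (1/0.898 − 1/1.10)/(4πk) = 0.2045/(4π·0.0523) = 0.3112 K/W
ΣR = 8.079×10^-4 + 1.421 + 0.3112 = 1.733 K/W
Q = ΔT/ΣR = (76.4 °C − 12.1 °C)/1.733 = 37.1 W

Q = 37.1 W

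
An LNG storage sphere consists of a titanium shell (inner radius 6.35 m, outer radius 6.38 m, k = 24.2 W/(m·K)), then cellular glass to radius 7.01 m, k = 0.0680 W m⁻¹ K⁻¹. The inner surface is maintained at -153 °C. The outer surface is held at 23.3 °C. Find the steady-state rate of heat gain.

Series thermal resistances, inner to outer:
  R_titanium = (1/6.35 − 1/6.38)/(4πk) = 7.405×10^-4/(4π·24.2) = 2.435×10^-6 K/W
  R_cellular glass = (1/6.38 − 1/7.01)/(4πk) = 0.01409/(4π·0.0680) = 0.01648 K/W
ΣR = 2.435×10^-6 + 0.01648 = 0.01648 K/W
Q = ΔT/ΣR = (-153 °C − 23.3 °C)/0.01648 = -10700 W
(Negative Q ⇒ heat flows inward; heat gain = 10700 W.)

Q = 10.7 kW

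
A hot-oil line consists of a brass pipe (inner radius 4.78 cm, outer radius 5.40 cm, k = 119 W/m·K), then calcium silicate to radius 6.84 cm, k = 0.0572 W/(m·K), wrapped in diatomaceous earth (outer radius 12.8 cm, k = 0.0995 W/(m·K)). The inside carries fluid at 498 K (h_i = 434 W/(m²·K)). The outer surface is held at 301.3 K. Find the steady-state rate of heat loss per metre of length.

Treat each layer as a resistance in series:
  R'_conv,in = 1/(2πr h) = 1/(2π·0.0478·434) = 0.007672 m·K/W
  R'_brass = ln(0.0540/0.0478)/(2πk) = 0.1220/(2π·119) = 1.631×10^-4 m·K/W
  R'_calcium silicate = ln(0.0684/0.0540)/(2πk) = 0.2364/(2π·0.0572) = 0.6577 m·K/W
  R'_diatomaceous earth = ln(0.128/0.0684)/(2πk) = 0.6267/(2π·0.0995) = 1.002 m·K/W
ΣR = 0.007672 + 1.631×10^-4 + 0.6577 + 1.002 = 1.668 m·K/W
Q' = ΔT/ΣR = (498 K − 301.3 K)/1.668 = 118 W/m

Q' = 118 W/m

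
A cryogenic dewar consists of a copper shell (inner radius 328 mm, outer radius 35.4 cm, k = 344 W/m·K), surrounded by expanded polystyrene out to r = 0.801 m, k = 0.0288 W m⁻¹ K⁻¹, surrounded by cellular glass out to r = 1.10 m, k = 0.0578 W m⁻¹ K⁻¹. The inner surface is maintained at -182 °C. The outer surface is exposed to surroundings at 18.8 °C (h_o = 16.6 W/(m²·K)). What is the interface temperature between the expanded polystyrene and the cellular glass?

Treat each layer as a resistance in series:
  R_copper = (1/0.328 − 1/0.354)/(4πk) = 0.2239/(4π·344) = 5.180×10^-5 K/W
  R_expanded polystyrene = (1/0.354 − 1/0.801)/(4πk) = 1.576/(4π·0.0288) = 4.356 K/W
  R_cellular glass = (1/0.801 − 1/1.10)/(4πk) = 0.3393/(4π·0.0578) = 0.4672 K/W
  R_conv,out = 1/(4πr²h) = 1/(4π·1.10²·16.6) = 0.003962 K/W
ΣR = 5.180×10^-5 + 4.356 + 0.4672 + 0.003962 = 4.827 K/W
Q = ΔT/ΣR = (-182 °C − 18.8 °C)/4.827 = -41.60 W
From the inner boundary to the expanded polystyrene/cellular glass interface, ΣR_partial = 4.356 K/W.
T_interface = T_in − Q·ΣR_partial = -182 °C − (-41.60)(4.356) = -0.8 °C

T = -0.8 °C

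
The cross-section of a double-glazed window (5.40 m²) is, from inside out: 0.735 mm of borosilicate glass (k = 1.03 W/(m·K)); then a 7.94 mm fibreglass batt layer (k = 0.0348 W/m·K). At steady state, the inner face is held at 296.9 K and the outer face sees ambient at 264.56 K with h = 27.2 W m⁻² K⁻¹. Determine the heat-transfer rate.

Q = 657 W

Resistance network (inner→outer):
  R_borosilicate glass = L/(kA) = 7.35×10^-4/(1.03·5.40) = 1.321×10^-4 K/W
  R_fibreglass batt = L/(kA) = 0.00794/(0.0348·5.40) = 0.04225 K/W
  R_conv,out = 1/(hA) = 1/(27.2·5.40) = 0.006808 K/W
ΣR = 1.321×10^-4 + 0.04225 + 0.006808 = 0.04919 K/W
Q = ΔT/ΣR = (296.9 K − 264.56 K)/0.04919 = 657 W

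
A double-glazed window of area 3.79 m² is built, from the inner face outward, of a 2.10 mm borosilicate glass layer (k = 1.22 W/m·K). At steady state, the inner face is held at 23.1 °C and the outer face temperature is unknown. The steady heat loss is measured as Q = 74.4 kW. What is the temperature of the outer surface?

T_out = -10.7 °C

Series resistances:
  R_borosilicate glass = L/(kA) = 0.00210/(1.22·3.79) = 4.542×10^-4 K/W
ΣR = 4.542×10^-4 K/W
ΔT = Q·ΣR = 74400 × 4.542×10^-4 = 33.79 K
Heat flows outward, so T_out = T_in − ΔT = 23.1 − 33.79 = -10.7 °C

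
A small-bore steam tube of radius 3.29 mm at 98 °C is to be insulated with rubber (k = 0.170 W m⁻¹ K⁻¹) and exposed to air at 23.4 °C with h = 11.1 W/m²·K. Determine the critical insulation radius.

r_cr = 1.53 cm

For a cylinder, r_cr = k_ins/h = 0.170/11.1 = 0.0153 m = 1.53 cm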